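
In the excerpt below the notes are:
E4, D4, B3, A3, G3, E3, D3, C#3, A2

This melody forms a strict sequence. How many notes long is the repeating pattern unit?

3

There are 9 notes; a 3-note unit gives 3 cells:
E4 D4 B3 | A3 G3 E3 | D3 C#3 A2
Each cell is the previous one down a 5th — so the unit is 3 notes.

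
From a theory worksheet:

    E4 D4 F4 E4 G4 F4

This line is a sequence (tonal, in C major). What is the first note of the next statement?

A4

The 2-note cells begin on E4, F4, G4 — each up a 2nd from the last.
The next head, up a 2nd from G4, is A4.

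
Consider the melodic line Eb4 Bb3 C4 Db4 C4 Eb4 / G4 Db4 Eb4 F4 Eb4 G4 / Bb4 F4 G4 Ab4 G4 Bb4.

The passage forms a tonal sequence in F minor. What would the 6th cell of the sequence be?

Ab5 Eb5 F5 G5 F5 Ab5

With a 6-note motive the entries are Eb4, G4, Bb4, each up a 3rd from the previous.
Continuing the starts: Db5 → F5 → Ab5.
So cell 6 is Ab5 Eb5 F5 G5 F5 Ab5.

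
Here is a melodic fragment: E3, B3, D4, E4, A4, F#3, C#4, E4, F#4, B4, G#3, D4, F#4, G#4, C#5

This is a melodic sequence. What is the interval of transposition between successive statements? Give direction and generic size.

up a 2nd

The 5-note cells begin on E3, F#3, G#3 — each up a 2nd from the last.
From E3 to F#3: up a 2nd.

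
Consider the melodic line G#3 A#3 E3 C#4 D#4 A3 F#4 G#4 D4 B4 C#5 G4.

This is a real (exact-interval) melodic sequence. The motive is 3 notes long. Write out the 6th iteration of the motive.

A5 B5 F5

The 3-note cells begin on G#3, C#4, F#4, B4 — each up a 4th from the last.
Continuing the starts: E5 → A5.
Statement 6 starts on A5 and keeps the same exact contour: A5 B5 F5.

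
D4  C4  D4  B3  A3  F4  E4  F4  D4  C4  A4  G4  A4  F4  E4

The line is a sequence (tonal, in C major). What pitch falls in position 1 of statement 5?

With 5-note cells, note 1 of each statement runs D4, F4, A4.
Each moves up a 3rd. Continuing: C5 → E5.

E5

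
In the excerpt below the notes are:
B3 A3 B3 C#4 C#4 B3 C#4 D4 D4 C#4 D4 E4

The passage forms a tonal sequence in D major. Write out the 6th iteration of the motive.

G4 F#4 G4 A4

Unit = 4 notes; the statements start on B3, C#4, D4, moving up a 2nd each time.
Carrying on: E4 → F#4 → G4.
Statement 6 starts on G4 and keeps the same diatonic contour: G4 F#4 G4 A4.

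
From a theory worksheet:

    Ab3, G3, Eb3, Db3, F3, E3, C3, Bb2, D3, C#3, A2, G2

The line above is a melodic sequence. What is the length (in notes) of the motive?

12 notes total. Splitting into 3 groups of 4:
Ab3 G3 Eb3 Db3 | F3 E3 C3 Bb2 | D3 C#3 A2 G2
Each cell is the previous one down a 3rd — so the unit is 4 notes.

4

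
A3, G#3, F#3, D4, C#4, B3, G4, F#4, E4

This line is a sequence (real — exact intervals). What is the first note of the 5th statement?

F5

Taking 3-note groups, the heads are A3, D4, G4: the pattern moves up a 4th.
Continuing: C5 → F5. Statement 5 starts on F5.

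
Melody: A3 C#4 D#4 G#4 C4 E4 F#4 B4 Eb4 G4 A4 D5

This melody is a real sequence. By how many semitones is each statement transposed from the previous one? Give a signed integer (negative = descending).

With a 4-note motive the entries are A3, C4, Eb4, each up a 3rd from the previous.
Counting half-steps from A3 to C4: 3.

3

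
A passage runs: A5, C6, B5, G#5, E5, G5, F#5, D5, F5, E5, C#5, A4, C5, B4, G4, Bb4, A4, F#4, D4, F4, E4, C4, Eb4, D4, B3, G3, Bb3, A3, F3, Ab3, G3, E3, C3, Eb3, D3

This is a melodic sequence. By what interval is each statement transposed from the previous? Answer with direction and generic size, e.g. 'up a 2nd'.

down a 5th

Taking 7-note groups, the heads are A5, D5, G4, C4, F3: the pattern moves down a 5th.
A5 to D5 is down a 5th.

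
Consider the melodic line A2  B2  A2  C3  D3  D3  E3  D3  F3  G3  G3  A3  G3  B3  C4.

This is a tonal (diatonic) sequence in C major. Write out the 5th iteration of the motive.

F4 G4 F4 A4 B4

The 5-note cells begin on A2, D3, G3 — each up a 4th from the last.
Extending up a 4th: C4 → F4.
Statement 5 starts on F4 and keeps the same diatonic contour: F4 G4 F4 A4 B4.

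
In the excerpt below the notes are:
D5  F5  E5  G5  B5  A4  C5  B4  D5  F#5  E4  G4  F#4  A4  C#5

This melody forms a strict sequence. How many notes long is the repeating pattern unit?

There are 15 notes; a 5-note unit gives 3 cells:
D5 F5 E5 G5 B5 | A4 C5 B4 D5 F#5 | E4 G4 F#4 A4 C#5
That's a consistent down a 4th shift per cell, and no other grouping gives one.

5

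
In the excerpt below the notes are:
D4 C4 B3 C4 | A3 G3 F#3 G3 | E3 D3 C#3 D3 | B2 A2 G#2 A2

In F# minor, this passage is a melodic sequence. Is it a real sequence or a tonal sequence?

real

Each cell has the same semitone pattern (-2, -1, 1) — intervals are preserved exactly.
And C4 lies outside F# minor, so the sequence is real rather than tonal.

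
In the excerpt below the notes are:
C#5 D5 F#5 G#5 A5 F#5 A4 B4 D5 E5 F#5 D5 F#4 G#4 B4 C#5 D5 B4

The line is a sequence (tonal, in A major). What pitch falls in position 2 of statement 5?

C#4

Grouping in 6s, the 2nd note of each cell is D5, B4, G#4.
Extending down a 3rd: E4 → C#4.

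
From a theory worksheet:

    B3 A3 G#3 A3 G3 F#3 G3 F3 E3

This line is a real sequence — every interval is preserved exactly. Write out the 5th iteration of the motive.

The 3-note cells begin on B3, A3, G3 — each down a 2nd from the last.
Extending down a 2nd: F3 → Eb3.
Statement 5 starts on Eb3 and keeps the same exact contour: Eb3 Db3 C3.

Eb3 Db3 C3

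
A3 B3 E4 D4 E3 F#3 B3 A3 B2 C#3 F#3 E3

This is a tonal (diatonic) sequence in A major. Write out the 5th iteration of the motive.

Taking 4-note groups, the heads are A3, E3, B2: the pattern moves down a 4th.
Extending down a 4th: F#2 → C#2.
From C#2 the diatonic shape gives C#2 D2 G#2 F#2.

C#2 D2 G#2 F#2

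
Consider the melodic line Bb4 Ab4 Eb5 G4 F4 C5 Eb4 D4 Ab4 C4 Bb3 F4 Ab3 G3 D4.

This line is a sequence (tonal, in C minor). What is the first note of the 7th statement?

The 3-note cells begin on Bb4, G4, Eb4, C4, Ab3 — each down a 3rd from the last.
Continuing: F3 → D3. Statement 7 starts on D3.

D3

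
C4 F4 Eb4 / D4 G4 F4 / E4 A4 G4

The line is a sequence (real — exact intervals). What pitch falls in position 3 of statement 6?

Grouping in 3s, the 3rd note of each cell is Eb4, F4, G4.
Each moves up a 2nd. Continuing: A4 → B4 → C#5.

C#5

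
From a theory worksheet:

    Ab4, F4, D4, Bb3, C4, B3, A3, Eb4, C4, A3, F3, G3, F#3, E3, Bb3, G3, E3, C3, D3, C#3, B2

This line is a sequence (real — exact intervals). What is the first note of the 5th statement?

The 7-note cells begin on Ab4, Eb4, Bb3 — each down a 4th from the last.
Continuing: F3 → C3. Statement 5 starts on C3.

C3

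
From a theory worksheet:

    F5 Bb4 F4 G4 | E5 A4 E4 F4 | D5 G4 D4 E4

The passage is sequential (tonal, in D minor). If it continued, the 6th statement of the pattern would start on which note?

A4

With a 4-note motive the entries are F5, E5, D5, each down a 2nd from the previous.
Extending the heads down a 2nd: C5 → Bb4 → A4.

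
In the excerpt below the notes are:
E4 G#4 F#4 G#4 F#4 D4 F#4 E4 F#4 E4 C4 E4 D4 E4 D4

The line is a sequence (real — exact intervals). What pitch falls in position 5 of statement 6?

Ab3

Grouping in 5s, the 5th note of each cell is F#4, E4, D4.
Each moves down a 2nd. Continuing: C4 → Bb3 → Ab3.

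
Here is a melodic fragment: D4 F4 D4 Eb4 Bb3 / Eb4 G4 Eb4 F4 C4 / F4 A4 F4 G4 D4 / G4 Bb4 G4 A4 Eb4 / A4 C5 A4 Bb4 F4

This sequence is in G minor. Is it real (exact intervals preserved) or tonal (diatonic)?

Every note is diatonic to G minor.
Cell 1 has +3 semitones from note 1 to 2, but cell 2 has +4 — the interval quality changes while the contour stays the same, which is the hallmark of a tonal sequence.

tonal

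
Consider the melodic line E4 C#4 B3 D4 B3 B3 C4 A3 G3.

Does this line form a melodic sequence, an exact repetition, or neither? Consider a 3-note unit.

Note 3 of cell 2 is B3; if this were a sequence it would be A3. No unit length gives a consistent transposition pattern.

neither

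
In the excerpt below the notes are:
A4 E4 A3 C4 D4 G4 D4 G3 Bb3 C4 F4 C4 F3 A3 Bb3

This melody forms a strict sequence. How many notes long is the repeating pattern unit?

There are 15 notes; a 5-note unit gives 3 cells:
A4 E4 A3 C4 D4 | G4 D4 G3 Bb3 C4 | F4 C4 F3 A3 Bb3
Each cell is the previous one down a 2nd — so the unit is 5 notes.

5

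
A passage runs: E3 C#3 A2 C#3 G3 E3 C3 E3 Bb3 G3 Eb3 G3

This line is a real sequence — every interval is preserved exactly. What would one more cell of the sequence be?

Db4 Bb3 Gb3 Bb3

With a 4-note motive the entries are E3, G3, Bb3, each up a 3rd from the previous.
From Db4 the exact shape gives Db4 Bb3 Gb3 Bb3.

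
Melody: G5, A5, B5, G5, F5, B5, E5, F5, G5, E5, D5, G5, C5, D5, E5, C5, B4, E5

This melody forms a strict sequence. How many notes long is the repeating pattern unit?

There are 18 notes; a 6-note unit gives 3 cells:
G5 A5 B5 G5 F5 B5 | E5 F5 G5 E5 D5 G5 | C5 D5 E5 C5 B4 E5
Every group is a transposition down a 3rd of the one before; no shorter unit works.

6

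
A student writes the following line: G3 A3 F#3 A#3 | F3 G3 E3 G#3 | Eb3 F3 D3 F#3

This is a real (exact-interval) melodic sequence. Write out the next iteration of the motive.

Db3 Eb3 C3 E3

With a 4-note motive the entries are G3, F3, Eb3, each down a 2nd from the previous.
From Db3 the exact shape gives Db3 Eb3 C3 E3.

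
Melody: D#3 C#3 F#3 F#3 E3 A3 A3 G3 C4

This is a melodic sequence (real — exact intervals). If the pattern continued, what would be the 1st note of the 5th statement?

Eb4

The unit is 3 notes. Position-1 pitches of the 3 shown cells: D#3, F#3, A3.
Each moves up a 3rd. Continuing: C4 → Eb4.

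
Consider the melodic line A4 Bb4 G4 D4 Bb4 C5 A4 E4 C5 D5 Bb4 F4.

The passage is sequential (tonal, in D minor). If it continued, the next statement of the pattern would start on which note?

Unit = 4 notes; the statements start on A4, Bb4, C5, moving up a 2nd each time.
The next head, up a 2nd from C5, is D5.

D5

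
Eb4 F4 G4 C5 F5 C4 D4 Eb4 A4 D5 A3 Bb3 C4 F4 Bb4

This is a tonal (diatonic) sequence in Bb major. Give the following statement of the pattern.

With a 5-note motive the entries are Eb4, C4, A3, each down a 3rd from the previous.
Statement 4 starts on F3 and keeps the same diatonic contour: F3 G3 A3 D4 G4.

F3 G3 A3 D4 G4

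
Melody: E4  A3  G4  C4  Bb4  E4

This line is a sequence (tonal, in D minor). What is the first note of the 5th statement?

F5

Unit = 2 notes; the statements start on E4, G4, Bb4, moving up a 3rd each time.
Continuing: D5 → F5. Statement 5 starts on F5.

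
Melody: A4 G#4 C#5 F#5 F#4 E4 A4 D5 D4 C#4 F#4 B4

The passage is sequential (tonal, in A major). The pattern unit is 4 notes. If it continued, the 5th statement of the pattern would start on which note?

Taking 4-note groups, the heads are A4, F#4, D4: the pattern moves down a 3rd.
Continuing: B3 → G#3. Statement 5 starts on G#3.

G#3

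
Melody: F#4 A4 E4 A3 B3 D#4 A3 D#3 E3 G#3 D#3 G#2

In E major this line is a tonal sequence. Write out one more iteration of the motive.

A2 C#3 G#2 C#2

The 4-note cells begin on F#4, B3, E3 — each down a 5th from the last.
From A2 the diatonic shape gives A2 C#3 G#2 C#2.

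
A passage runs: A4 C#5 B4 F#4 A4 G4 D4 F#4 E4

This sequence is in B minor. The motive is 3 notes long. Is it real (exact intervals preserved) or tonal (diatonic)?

Every note is diatonic to B minor.
Cell 1 has +4 semitones from note 1 to 2, but cell 2 has +3 — the interval quality changes while the contour stays the same, which is the hallmark of a tonal sequence.

tonal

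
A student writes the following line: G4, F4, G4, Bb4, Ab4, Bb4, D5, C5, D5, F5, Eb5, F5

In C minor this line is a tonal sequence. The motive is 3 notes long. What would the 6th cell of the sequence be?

C6 Bb5 C6

The 3-note cells begin on G4, Bb4, D5, F5 — each up a 3rd from the last.
Carrying on: Ab5 → C6.
So cell 6 is C6 Bb5 C6.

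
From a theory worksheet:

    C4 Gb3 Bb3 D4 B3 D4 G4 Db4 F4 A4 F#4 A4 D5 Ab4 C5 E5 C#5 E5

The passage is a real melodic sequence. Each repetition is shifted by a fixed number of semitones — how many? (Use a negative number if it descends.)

7

With a 6-note motive the entries are C4, G4, D5, each up a 5th from the previous.
Counting half-steps from C4 to G4: 7.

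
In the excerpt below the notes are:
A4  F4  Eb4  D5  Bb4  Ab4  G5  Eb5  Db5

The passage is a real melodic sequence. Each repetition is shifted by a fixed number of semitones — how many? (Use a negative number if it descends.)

Unit = 3 notes; the statements start on A4, D5, G5, moving up a 4th each time.
A4→D5 is 74 − 69 = 5 semitones.

5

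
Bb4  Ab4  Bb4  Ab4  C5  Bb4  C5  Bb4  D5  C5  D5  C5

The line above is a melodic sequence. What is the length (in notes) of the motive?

There are 12 notes; a 4-note unit gives 3 cells:
Bb4 Ab4 Bb4 Ab4 | C5 Bb4 C5 Bb4 | D5 C5 D5 C5
Each cell is the previous one up a 2nd — so the unit is 4 notes.

4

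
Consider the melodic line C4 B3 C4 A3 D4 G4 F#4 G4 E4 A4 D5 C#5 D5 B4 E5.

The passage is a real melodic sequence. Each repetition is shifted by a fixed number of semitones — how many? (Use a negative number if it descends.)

7

The 5-note cells begin on C4, G4, D5 — each up a 5th from the last.
C4→G4 is 67 − 60 = 7 semitones.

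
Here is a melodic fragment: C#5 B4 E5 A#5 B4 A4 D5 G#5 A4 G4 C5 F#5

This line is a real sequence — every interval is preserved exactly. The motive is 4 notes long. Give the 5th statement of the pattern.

Unit = 4 notes; the statements start on C#5, B4, A4, moving down a 2nd each time.
Continuing the starts: G4 → F4.
From F4 the exact shape gives F4 Eb4 Ab4 D5.

F4 Eb4 Ab4 D5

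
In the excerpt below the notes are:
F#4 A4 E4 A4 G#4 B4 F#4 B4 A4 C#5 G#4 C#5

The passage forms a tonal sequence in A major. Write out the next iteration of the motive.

B4 D5 A4 D5

Unit = 4 notes; the statements start on F#4, G#4, A4, moving up a 2nd each time.
Statement 4 starts on B4 and keeps the same diatonic contour: B4 D5 A4 D5.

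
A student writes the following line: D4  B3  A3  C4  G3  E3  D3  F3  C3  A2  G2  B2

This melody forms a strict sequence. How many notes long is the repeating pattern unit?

There are 12 notes; a 4-note unit gives 3 cells:
D4 B3 A3 C4 | G3 E3 D3 F3 | C3 A2 G2 B2
Each cell is the previous one down a 5th — so the unit is 4 notes.

4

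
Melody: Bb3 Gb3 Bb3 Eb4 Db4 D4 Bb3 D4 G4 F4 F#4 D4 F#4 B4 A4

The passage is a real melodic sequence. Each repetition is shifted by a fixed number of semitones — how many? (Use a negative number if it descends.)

Taking 5-note groups, the heads are Bb3, D4, F#4: the pattern moves up a 3rd.
Counting half-steps from Bb3 to D4: 4.

4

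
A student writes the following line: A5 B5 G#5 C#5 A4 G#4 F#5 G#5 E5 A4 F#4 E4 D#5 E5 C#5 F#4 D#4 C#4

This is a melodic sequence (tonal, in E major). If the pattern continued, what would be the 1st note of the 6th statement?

E4

With 6-note cells, note 1 of each statement runs A5, F#5, D#5.
Extending down a 3rd: B4 → G#4 → E4.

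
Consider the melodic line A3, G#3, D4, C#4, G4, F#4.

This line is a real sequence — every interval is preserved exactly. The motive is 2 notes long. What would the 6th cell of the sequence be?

Taking 2-note groups, the heads are A3, D4, G4: the pattern moves up a 4th.
Carrying on: C5 → F5 → Bb5.
From Bb5 the exact shape gives Bb5 A5.

Bb5 A5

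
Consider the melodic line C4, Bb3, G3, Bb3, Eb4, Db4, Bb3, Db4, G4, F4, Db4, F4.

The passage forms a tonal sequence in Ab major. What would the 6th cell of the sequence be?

F5 Eb5 C5 Eb5

Unit = 4 notes; the statements start on C4, Eb4, G4, moving up a 3rd each time.
Extending up a 3rd: Bb4 → Db5 → F5.
So cell 6 is F5 Eb5 C5 Eb5.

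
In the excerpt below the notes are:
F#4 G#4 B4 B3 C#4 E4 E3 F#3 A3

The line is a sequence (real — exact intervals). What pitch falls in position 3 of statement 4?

With 3-note cells, note 3 of each statement runs B4, E4, A3.
Each moves down a 5th; the next is D3.

D3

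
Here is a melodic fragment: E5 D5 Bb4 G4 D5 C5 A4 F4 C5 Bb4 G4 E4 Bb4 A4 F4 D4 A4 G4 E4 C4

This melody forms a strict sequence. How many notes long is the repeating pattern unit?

20 notes total. Splitting into 5 groups of 4:
E5 D5 Bb4 G4 | D5 C5 A4 F4 | C5 Bb4 G4 E4 | Bb4 A4 F4 D4 | A4 G4 E4 C4
Every group is a transposition down a 2nd of the one before; no shorter unit works.

4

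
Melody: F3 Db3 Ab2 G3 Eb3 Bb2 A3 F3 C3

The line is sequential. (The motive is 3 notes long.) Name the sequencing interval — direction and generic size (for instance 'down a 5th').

up a 2nd

The 3-note cells begin on F3, G3, A3 — each up a 2nd from the last.
From F3 to G3: up a 2nd.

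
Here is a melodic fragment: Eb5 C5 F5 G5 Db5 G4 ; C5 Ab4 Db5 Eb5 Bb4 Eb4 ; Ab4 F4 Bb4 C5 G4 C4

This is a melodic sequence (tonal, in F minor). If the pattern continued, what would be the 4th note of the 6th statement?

Grouping in 6s, the 4th note of each cell is G5, Eb5, C5.
Carrying that down a 3rd forward: Ab4 → F4 → Db4.

Db4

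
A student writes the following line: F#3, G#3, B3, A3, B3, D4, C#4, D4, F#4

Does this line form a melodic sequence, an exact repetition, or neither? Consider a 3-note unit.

sequence

Each 3-note cell is the previous one transposed up a 3rd.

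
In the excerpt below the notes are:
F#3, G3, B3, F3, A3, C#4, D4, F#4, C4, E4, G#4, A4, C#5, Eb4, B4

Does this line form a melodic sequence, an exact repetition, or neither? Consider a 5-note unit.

neither

Note 4 of cell 3 is Eb4; if this were a sequence it would be G4. No unit length gives a consistent transposition pattern.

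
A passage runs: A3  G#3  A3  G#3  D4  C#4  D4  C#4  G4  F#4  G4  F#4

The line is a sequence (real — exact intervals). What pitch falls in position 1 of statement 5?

The unit is 4 notes. Position-1 pitches of the 3 shown cells: A3, D4, G4.
Each moves up a 4th. Continuing: C5 → F5.

F5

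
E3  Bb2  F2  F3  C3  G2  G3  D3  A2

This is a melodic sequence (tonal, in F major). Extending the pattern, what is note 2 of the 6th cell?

With 3-note cells, note 2 of each statement runs Bb2, C3, D3.
Extending up a 2nd: E3 → F3 → G3.

G3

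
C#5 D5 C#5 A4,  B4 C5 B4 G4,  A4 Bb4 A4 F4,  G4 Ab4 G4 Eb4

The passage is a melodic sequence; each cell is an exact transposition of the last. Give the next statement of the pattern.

F4 Gb4 F4 Db4

The 4-note cells begin on C#5, B4, A4, G4 — each down a 2nd from the last.
So cell 5 is F4 Gb4 F4 Db4.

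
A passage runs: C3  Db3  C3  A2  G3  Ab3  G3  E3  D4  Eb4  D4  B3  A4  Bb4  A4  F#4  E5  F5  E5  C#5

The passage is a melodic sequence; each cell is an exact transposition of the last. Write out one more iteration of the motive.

With a 4-note motive the entries are C3, G3, D4, A4, E5, each up a 5th from the previous.
So cell 6 is B5 C6 B5 G#5.

B5 C6 B5 G#5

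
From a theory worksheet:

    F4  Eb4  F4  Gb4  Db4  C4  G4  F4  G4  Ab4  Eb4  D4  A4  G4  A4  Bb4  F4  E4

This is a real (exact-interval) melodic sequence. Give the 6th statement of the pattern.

Taking 6-note groups, the heads are F4, G4, A4: the pattern moves up a 2nd.
Continuing the starts: B4 → C#5 → D#5.
So cell 6 is D#5 C#5 D#5 E5 B4 A#4.

D#5 C#5 D#5 E5 B4 A#4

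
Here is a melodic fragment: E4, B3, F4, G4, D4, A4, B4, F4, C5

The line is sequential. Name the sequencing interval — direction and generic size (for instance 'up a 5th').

up a 3rd

The 3-note cells begin on E4, G4, B4 — each up a 3rd from the last.
E4 to G4 is up a 3rd.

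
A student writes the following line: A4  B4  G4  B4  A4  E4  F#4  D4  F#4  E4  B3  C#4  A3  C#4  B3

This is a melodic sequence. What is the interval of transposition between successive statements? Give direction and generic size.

down a 4th

The 5-note cells begin on A4, E4, B3 — each down a 4th from the last.
From A4 to E4: down a 4th.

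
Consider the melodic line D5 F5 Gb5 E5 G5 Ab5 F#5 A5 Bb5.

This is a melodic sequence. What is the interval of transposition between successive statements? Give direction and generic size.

up a 2nd

The 3-note cells begin on D5, E5, F#5 — each up a 2nd from the last.
D5 to E5 is up a 2nd.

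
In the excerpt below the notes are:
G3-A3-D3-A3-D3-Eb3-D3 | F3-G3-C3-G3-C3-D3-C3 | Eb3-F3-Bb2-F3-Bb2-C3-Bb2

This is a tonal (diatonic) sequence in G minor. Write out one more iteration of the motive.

D3 Eb3 A2 Eb3 A2 Bb2 A2

The 7-note cells begin on G3, F3, Eb3 — each down a 2nd from the last.
From D3 the diatonic shape gives D3 Eb3 A2 Eb3 A2 Bb2 A2.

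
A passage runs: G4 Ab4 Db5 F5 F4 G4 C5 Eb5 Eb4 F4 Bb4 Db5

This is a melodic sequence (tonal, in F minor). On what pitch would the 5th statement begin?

C4

Unit = 4 notes; the statements start on G4, F4, Eb4, moving down a 2nd each time.
Extending the heads down a 2nd: Db4 → C4.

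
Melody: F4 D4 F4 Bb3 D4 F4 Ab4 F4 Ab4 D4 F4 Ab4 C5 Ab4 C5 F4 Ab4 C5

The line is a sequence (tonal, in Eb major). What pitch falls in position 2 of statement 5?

Grouping in 6s, the 2nd note of each cell is D4, F4, Ab4.
Extending up a 3rd: C5 → Eb5.

Eb5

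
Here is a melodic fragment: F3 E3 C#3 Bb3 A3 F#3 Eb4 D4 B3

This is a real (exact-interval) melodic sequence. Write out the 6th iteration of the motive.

Gb5 F5 D5

Unit = 3 notes; the statements start on F3, Bb3, Eb4, moving up a 4th each time.
Continuing the starts: Ab4 → Db5 → Gb5.
Statement 6 starts on Gb5 and keeps the same exact contour: Gb5 F5 D5.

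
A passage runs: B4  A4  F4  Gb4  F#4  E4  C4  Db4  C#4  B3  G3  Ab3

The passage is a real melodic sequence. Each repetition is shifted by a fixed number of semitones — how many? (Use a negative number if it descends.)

With a 4-note motive the entries are B4, F#4, C#4, each down a 4th from the previous.
B4→F#4 is 66 − 71 = -5 semitones.

-5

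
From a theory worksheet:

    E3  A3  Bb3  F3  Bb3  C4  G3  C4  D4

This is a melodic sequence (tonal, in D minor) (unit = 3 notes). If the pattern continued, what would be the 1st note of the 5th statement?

The unit is 3 notes. Position-1 pitches of the 3 shown cells: E3, F3, G3.
Each moves up a 2nd. Continuing: A3 → Bb3.

Bb3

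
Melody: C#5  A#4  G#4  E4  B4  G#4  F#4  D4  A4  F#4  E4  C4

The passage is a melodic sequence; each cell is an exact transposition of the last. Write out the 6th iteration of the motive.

With a 4-note motive the entries are C#5, B4, A4, each down a 2nd from the previous.
Extending down a 2nd: G4 → F4 → Eb4.
From Eb4 the exact shape gives Eb4 C4 Bb3 Gb3.

Eb4 C4 Bb3 Gb3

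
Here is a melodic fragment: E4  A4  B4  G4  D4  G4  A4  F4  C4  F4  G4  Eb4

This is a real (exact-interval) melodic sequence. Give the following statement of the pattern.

Bb3 Eb4 F4 Db4

With a 4-note motive the entries are E4, D4, C4, each down a 2nd from the previous.
So cell 4 is Bb3 Eb4 F4 Db4.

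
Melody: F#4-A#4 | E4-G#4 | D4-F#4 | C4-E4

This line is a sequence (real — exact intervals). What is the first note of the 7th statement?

Gb3

Taking 2-note groups, the heads are F#4, E4, D4, C4: the pattern moves down a 2nd.
Extending the heads down a 2nd: Bb3 → Ab3 → Gb3.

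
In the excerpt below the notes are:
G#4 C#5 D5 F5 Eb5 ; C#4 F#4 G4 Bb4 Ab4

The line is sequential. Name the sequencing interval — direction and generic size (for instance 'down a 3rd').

down a 5th

Taking 5-note groups, the heads are G#4, C#4: the pattern moves down a 5th.
G#4 to C#4 is down a 5th.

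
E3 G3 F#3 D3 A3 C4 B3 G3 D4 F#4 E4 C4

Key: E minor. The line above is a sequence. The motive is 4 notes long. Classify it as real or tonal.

Every note is diatonic to E minor.
Cell 1 has +3 semitones from note 1 to 2, but cell 3 has +4 — the interval quality changes while the contour stays the same, which is the hallmark of a tonal sequence.

tonal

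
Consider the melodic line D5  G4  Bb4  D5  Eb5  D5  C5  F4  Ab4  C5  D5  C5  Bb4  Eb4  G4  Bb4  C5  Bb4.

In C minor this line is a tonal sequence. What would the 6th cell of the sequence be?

F4 Bb3 D4 F4 G4 F4

The 6-note cells begin on D5, C5, Bb4 — each down a 2nd from the last.
Continuing the starts: Ab4 → G4 → F4.
So cell 6 is F4 Bb3 D4 F4 G4 F4.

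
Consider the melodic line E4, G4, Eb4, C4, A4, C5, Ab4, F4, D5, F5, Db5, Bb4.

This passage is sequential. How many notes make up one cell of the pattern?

4

Try groups of 4 (3 cells in 12 notes):
E4 G4 Eb4 C4 | A4 C5 Ab4 F4 | D5 F5 Db5 Bb4
Each cell is the previous one up a 4th — so the unit is 4 notes.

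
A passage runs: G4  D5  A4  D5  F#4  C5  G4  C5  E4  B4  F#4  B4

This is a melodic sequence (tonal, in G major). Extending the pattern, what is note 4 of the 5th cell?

The unit is 4 notes. Position-4 pitches of the 3 shown cells: D5, C5, B4.
Carrying that down a 2nd forward: A4 → G4.

G4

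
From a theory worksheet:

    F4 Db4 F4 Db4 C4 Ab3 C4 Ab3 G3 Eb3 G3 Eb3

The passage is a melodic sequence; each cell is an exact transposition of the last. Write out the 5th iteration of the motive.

Taking 4-note groups, the heads are F4, C4, G3: the pattern moves down a 4th.
Extending down a 4th: D3 → A2.
Statement 5 starts on A2 and keeps the same exact contour: A2 F2 A2 F2.

A2 F2 A2 F2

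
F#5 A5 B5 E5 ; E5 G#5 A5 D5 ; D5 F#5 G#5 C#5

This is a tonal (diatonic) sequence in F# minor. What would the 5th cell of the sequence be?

With a 4-note motive the entries are F#5, E5, D5, each down a 2nd from the previous.
Carrying on: C#5 → B4.
So cell 5 is B4 D5 E5 A4.

B4 D5 E5 A4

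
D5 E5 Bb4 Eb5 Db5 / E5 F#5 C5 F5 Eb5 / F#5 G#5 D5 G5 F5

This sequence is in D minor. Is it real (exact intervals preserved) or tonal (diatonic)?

Each cell has the same semitone pattern (2, -6, 5, -2) — intervals are preserved exactly.
And Eb5 lies outside D minor, so the sequence is real rather than tonal.

real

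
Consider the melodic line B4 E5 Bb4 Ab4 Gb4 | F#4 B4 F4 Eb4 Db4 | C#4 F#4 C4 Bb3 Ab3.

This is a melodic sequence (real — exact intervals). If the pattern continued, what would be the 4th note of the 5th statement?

Grouping in 5s, the 4th note of each cell is Ab4, Eb4, Bb3.
Extending down a 4th: F3 → C3.

C3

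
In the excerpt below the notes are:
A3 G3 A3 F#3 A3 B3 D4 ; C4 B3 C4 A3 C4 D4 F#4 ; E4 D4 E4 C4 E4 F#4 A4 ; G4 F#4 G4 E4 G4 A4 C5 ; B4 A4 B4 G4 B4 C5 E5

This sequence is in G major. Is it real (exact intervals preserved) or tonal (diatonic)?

Every note is diatonic to G major.
Cell 1 has -2 semitones from note 1 to 2, but cell 2 has -1 — the interval quality changes while the contour stays the same, which is the hallmark of a tonal sequence.

tonal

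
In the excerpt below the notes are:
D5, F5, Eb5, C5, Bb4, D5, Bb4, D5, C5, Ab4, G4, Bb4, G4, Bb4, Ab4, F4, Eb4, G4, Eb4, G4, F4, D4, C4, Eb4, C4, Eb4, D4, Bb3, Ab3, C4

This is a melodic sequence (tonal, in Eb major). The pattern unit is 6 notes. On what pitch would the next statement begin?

Ab3

Taking 6-note groups, the heads are D5, Bb4, G4, Eb4, C4: the pattern moves down a 3rd.
The next head, down a 3rd from C4, is Ab3.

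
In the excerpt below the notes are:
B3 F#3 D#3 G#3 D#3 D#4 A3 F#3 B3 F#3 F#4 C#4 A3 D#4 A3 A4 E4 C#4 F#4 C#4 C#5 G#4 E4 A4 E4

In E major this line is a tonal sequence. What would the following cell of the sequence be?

E5 B4 G#4 C#5 G#4

With a 5-note motive the entries are B3, D#4, F#4, A4, C#5, each up a 3rd from the previous.
From E5 the diatonic shape gives E5 B4 G#4 C#5 G#4.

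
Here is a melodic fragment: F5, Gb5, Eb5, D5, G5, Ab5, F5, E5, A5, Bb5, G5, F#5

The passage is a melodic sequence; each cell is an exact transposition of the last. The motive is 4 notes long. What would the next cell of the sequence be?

Taking 4-note groups, the heads are F5, G5, A5: the pattern moves up a 2nd.
From B5 the exact shape gives B5 C6 A5 G#5.

B5 C6 A5 G#5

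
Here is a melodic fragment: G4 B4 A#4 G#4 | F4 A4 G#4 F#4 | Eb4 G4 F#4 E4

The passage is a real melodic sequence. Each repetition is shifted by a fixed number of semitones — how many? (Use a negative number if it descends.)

-2

With a 4-note motive the entries are G4, F4, Eb4, each down a 2nd from the previous.
G4 to F4 spans -2 semitones.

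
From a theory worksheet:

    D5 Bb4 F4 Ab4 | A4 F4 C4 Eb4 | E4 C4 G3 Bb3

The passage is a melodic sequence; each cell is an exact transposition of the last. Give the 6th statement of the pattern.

C#3 A2 E2 G2

The 4-note cells begin on D5, A4, E4 — each down a 4th from the last.
Extending down a 4th: B3 → F#3 → C#3.
From C#3 the exact shape gives C#3 A2 E2 G2.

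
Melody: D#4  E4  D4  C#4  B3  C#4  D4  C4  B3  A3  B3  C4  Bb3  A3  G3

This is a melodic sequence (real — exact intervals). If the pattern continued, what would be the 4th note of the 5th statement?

Grouping in 5s, the 4th note of each cell is C#4, B3, A3.
Carrying that down a 2nd forward: G3 → F3.

F3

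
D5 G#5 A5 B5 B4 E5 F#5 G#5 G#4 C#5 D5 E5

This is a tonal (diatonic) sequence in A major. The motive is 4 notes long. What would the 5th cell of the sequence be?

Unit = 4 notes; the statements start on D5, B4, G#4, moving down a 3rd each time.
Extending down a 3rd: E4 → C#4.
So cell 5 is C#4 F#4 G#4 A4.

C#4 F#4 G#4 A4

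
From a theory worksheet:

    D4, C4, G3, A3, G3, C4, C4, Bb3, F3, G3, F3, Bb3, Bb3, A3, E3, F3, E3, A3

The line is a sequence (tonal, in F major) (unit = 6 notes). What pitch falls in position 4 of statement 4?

E3

Grouping in 6s, the 4th note of each cell is A3, G3, F3.
One more down a 2nd gives E3.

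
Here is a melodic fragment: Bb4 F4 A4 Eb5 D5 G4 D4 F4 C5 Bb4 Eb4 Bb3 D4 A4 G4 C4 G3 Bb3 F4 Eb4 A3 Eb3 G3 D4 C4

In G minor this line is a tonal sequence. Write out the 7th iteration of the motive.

D3 A2 C3 G3 F3

With a 5-note motive the entries are Bb4, G4, Eb4, C4, A3, each down a 3rd from the previous.
Extending down a 3rd: F3 → D3.
So cell 7 is D3 A2 C3 G3 F3.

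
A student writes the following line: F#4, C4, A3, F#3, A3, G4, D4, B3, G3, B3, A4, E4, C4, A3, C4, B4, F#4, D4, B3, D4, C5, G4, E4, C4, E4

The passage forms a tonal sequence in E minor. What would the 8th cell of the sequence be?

F#5 C5 A4 F#4 A4

With a 5-note motive the entries are F#4, G4, A4, B4, C5, each up a 2nd from the previous.
Extending up a 2nd: D5 → E5 → F#5.
Statement 8 starts on F#5 and keeps the same diatonic contour: F#5 C5 A4 F#4 A4.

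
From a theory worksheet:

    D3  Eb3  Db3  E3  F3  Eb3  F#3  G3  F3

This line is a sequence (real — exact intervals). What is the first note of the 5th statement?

With a 3-note motive the entries are D3, E3, F#3, each up a 2nd from the previous.
Continuing: G#3 → A#3. Statement 5 starts on A#3.

A#3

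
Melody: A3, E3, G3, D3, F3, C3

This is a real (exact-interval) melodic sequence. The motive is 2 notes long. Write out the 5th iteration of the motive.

With a 2-note motive the entries are A3, G3, F3, each down a 2nd from the previous.
Extending down a 2nd: Eb3 → Db3.
So cell 5 is Db3 Ab2.

Db3 Ab2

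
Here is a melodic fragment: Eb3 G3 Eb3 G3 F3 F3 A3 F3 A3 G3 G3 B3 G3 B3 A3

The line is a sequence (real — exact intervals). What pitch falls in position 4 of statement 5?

D#4

With 5-note cells, note 4 of each statement runs G3, A3, B3.
Extending up a 2nd: C#4 → D#4.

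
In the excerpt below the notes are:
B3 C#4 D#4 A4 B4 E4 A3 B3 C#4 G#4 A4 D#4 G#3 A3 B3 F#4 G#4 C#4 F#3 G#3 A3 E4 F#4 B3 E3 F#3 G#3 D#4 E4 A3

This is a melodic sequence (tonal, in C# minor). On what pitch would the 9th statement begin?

The 6-note cells begin on B3, A3, G#3, F#3, E3 — each down a 2nd from the last.
Extending the heads down a 2nd: D#3 → C#3 → B2 → A2.

A2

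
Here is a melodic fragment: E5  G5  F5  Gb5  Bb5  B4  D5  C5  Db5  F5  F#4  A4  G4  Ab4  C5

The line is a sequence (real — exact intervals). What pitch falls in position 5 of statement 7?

Grouping in 5s, the 5th note of each cell is Bb5, F5, C5.
Each moves down a 4th. Continuing: G4 → D4 → A3 → E3.

E3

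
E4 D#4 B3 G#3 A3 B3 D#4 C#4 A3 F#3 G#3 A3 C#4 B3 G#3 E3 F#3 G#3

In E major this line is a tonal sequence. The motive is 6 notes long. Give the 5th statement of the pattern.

A3 G#3 E3 C#3 D#3 E3

With a 6-note motive the entries are E4, D#4, C#4, each down a 2nd from the previous.
Continuing the starts: B3 → A3.
From A3 the diatonic shape gives A3 G#3 E3 C#3 D#3 E3.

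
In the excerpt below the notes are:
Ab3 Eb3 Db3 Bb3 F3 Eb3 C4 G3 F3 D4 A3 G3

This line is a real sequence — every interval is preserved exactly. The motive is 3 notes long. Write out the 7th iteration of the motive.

G#4 D#4 C#4

The 3-note cells begin on Ab3, Bb3, C4, D4 — each up a 2nd from the last.
Carrying on: E4 → F#4 → G#4.
From G#4 the exact shape gives G#4 D#4 C#4.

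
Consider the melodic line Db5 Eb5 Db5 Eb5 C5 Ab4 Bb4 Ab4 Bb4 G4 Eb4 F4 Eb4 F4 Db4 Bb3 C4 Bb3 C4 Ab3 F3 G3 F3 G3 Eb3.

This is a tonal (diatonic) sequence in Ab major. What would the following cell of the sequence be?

Unit = 5 notes; the statements start on Db5, Ab4, Eb4, Bb3, F3, moving down a 4th each time.
So cell 6 is C3 Db3 C3 Db3 Bb2.

C3 Db3 C3 Db3 Bb2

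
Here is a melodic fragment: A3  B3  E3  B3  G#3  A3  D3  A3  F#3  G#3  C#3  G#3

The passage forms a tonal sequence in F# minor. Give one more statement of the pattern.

E3 F#3 B2 F#3

With a 4-note motive the entries are A3, G#3, F#3, each down a 2nd from the previous.
From E3 the diatonic shape gives E3 F#3 B2 F#3.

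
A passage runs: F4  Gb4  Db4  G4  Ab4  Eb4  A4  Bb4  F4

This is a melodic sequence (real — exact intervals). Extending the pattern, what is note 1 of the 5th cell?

The unit is 3 notes. Position-1 pitches of the 3 shown cells: F4, G4, A4.
Extending up a 2nd: B4 → C#5.

C#5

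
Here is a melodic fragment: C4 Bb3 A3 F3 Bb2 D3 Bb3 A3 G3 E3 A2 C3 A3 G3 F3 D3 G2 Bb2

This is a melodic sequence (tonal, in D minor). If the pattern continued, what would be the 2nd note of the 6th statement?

Grouping in 6s, the 2nd note of each cell is Bb3, A3, G3.
Carrying that down a 2nd forward: F3 → E3 → D3.

D3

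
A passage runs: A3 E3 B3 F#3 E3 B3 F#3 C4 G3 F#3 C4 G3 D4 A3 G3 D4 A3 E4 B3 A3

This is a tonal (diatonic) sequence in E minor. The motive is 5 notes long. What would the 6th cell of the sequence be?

F#4 C4 G4 D4 C4

Taking 5-note groups, the heads are A3, B3, C4, D4: the pattern moves up a 2nd.
Continuing the starts: E4 → F#4.
From F#4 the diatonic shape gives F#4 C4 G4 D4 C4.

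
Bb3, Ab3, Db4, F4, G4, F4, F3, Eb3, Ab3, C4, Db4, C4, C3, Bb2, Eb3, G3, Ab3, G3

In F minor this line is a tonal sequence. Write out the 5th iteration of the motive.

With a 6-note motive the entries are Bb3, F3, C3, each down a 4th from the previous.
Extending down a 4th: G2 → Db2.
Statement 5 starts on Db2 and keeps the same diatonic contour: Db2 C2 F2 Ab2 Bb2 Ab2.

Db2 C2 F2 Ab2 Bb2 Ab2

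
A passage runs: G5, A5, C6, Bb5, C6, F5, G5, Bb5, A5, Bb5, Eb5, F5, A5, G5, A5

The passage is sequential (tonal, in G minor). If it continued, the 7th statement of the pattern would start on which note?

The 5-note cells begin on G5, F5, Eb5 — each down a 2nd from the last.
Extending the heads down a 2nd: D5 → C5 → Bb4 → A4.

A4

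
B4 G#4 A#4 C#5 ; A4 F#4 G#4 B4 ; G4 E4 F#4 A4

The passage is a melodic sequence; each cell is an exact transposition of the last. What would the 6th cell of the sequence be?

The 4-note cells begin on B4, A4, G4 — each down a 2nd from the last.
Continuing the starts: F4 → Eb4 → Db4.
Statement 6 starts on Db4 and keeps the same exact contour: Db4 Bb3 C4 Eb4.

Db4 Bb3 C4 Eb4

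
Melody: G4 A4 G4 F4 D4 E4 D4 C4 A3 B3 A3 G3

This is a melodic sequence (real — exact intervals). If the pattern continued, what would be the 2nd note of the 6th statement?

The unit is 4 notes. Position-2 pitches of the 3 shown cells: A4, E4, B3.
Carrying that down a 4th forward: F#3 → C#3 → G#2.

G#2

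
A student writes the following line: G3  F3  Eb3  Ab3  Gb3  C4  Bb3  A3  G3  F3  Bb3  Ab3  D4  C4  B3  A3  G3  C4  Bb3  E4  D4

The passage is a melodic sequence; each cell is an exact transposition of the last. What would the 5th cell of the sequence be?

D#4 C#4 B3 E4 D4 G#4 F#4

Taking 7-note groups, the heads are G3, A3, B3: the pattern moves up a 2nd.
Continuing the starts: C#4 → D#4.
From D#4 the exact shape gives D#4 C#4 B3 E4 D4 G#4 F#4.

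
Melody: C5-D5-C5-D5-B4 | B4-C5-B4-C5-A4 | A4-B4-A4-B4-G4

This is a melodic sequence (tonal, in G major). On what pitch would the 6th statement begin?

Unit = 5 notes; the statements start on C5, B4, A4, moving down a 2nd each time.
Continuing: G4 → F#4 → E4. Statement 6 starts on E4.

E4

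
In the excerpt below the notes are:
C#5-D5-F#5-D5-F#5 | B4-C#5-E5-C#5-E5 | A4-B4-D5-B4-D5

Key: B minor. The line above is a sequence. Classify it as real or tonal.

Every note is diatonic to B minor.
Cell 1 has +1 semitones from note 1 to 2, but cell 2 has +2 — the interval quality changes while the contour stays the same, which is the hallmark of a tonal sequence.

tonal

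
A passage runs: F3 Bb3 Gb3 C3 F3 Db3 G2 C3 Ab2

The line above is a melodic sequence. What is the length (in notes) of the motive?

There are 9 notes; a 3-note unit gives 3 cells:
F3 Bb3 Gb3 | C3 F3 Db3 | G2 C3 Ab2
That's a consistent down a 4th shift per cell, and no other grouping gives one.

3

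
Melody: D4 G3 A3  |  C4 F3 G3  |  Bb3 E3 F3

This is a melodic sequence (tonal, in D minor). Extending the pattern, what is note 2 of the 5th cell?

With 3-note cells, note 2 of each statement runs G3, F3, E3.
Extending down a 2nd: D3 → C3.

C3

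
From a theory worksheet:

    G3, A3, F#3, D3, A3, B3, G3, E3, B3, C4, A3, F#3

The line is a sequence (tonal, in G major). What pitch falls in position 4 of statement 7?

C4

The unit is 4 notes. Position-4 pitches of the 3 shown cells: D3, E3, F#3.
Each moves up a 2nd. Continuing: G3 → A3 → B3 → C4.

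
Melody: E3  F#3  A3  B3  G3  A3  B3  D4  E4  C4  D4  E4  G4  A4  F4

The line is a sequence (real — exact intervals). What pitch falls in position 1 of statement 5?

C5

With 5-note cells, note 1 of each statement runs E3, A3, D4.
Each moves up a 4th. Continuing: G4 → C5.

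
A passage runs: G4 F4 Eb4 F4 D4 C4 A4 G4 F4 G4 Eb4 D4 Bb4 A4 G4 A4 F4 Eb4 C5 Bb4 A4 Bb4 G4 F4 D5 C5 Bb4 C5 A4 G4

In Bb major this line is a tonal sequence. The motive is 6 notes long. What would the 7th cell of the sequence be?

F5 Eb5 D5 Eb5 C5 Bb4

With a 6-note motive the entries are G4, A4, Bb4, C5, D5, each up a 2nd from the previous.
Extending up a 2nd: Eb5 → F5.
Statement 7 starts on F5 and keeps the same diatonic contour: F5 Eb5 D5 Eb5 C5 Bb4.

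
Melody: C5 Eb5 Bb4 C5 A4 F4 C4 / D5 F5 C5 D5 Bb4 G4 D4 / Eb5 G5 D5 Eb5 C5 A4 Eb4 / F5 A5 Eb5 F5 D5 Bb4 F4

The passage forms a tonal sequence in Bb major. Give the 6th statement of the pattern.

Taking 7-note groups, the heads are C5, D5, Eb5, F5: the pattern moves up a 2nd.
Carrying on: G5 → A5.
So cell 6 is A5 C6 G5 A5 F5 D5 A4.

A5 C6 G5 A5 F5 D5 A4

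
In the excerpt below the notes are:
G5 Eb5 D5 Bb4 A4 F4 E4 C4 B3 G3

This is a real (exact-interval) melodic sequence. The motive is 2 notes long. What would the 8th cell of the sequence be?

G#2 E2

With a 2-note motive the entries are G5, D5, A4, E4, B3, each down a 4th from the previous.
Continuing the starts: F#3 → C#3 → G#2.
So cell 8 is G#2 E2.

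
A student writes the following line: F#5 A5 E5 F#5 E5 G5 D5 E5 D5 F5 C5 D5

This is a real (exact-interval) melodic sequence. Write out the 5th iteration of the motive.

Bb4 Db5 Ab4 Bb4

Unit = 4 notes; the statements start on F#5, E5, D5, moving down a 2nd each time.
Extending down a 2nd: C5 → Bb4.
Statement 5 starts on Bb4 and keeps the same exact contour: Bb4 Db5 Ab4 Bb4.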